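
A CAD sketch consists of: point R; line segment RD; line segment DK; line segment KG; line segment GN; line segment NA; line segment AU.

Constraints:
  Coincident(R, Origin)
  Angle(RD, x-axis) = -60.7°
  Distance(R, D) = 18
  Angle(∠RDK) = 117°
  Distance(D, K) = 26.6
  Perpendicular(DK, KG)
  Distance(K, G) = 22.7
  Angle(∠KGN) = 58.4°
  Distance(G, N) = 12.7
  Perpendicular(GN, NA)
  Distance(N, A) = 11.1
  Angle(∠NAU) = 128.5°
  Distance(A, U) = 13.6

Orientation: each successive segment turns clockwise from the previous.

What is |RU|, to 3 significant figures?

44.7

R is at the origin; RD runs at -60.7° with length 18.0, so D = (8.81, -15.7). ∠RDK = 117.0° gives DK at -124° from the x-axis; with |DK| = 26.6, K = (-5.95, -37.8). DK ⟂ KG, so KG runs at 146°; with |KG| = 22.7, G = (-24.8, -25.2). ∠KGN = 58.4° gives GN at 24.7° from the x-axis; with |GN| = 12.7, N = (-13.3, -19.9). GN is perpendicular to NA, so NA runs at -65.3°; with |NA| = 11.1, A = (-8.66, -30.0). ∠NAU = 128.5° gives AU at -117° from the x-axis; with |AU| = 13.6, U = (-14.8, -42.1). Then |RU| = |U − R| = 44.7.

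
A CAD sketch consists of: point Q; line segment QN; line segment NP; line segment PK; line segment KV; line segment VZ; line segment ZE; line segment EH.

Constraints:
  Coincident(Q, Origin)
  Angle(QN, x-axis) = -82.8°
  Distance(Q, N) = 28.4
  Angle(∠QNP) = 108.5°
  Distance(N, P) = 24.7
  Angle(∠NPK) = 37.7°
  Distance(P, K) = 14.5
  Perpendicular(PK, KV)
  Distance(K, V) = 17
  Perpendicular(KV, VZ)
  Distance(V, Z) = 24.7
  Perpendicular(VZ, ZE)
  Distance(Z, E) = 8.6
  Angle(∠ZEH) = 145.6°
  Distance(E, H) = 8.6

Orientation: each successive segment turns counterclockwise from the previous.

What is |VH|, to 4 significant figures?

25.30

Q is at the origin; QN runs at -82.8° with length 28.4, so N = (3.559, -28.18). ∠QNP = 108.5° gives NP at -11.30° from the x-axis; with |NP| = 24.7, P = (27.78, -33.02). ∠NPK = 37.7° gives PK at 131.0° from the x-axis; with |PK| = 14.5, K = (18.27, -22.07). PK ⟂ KV, so KV runs at -139.0°; with |KV| = 17.0, V = (5.438, -33.23). The perpendicularity gives VZ at right angles to KV, so VZ runs at -49.00°; with |VZ| = 24.7, Z = (21.64, -51.87). The perpendicularity gives ZE at right angles to VZ, so ZE runs at 41.00°; with |ZE| = 8.6, E = (28.13, -46.22). ∠ZEH = 145.6° gives EH at 75.40° from the x-axis; with |EH| = 8.6, H = (30.30, -37.90). Then |VH| = |H − V| = 25.30.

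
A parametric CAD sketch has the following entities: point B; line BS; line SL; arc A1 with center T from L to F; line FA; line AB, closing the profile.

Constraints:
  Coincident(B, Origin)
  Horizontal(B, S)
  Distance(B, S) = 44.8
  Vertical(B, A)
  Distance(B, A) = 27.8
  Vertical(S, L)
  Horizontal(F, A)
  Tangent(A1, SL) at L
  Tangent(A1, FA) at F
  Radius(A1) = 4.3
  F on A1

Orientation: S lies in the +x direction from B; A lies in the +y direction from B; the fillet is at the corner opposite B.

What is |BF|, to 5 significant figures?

49.123

B is at the origin; B and S share the same y with |BS| = 44.8 and S on the +x side, so S = (44.800, 0.0000). B and A share the same x with |BA| = 27.8 and A on the +y side, so A = (0.0000, 27.800). The virtual corner opposite B is at (44.800, 27.800). The tangent condition forces TL to be normal to SL and A1 meets FA tangentially, so TF is at right angles to FA, with radius 4.3, so the center T sits 4.3 in from both sides at T = (40.500, 23.500). That places the tangent points at L = (44.800, 23.500) on SL and F = (40.500, 27.800) on FA. Then |BF| = |F − B| = 49.123.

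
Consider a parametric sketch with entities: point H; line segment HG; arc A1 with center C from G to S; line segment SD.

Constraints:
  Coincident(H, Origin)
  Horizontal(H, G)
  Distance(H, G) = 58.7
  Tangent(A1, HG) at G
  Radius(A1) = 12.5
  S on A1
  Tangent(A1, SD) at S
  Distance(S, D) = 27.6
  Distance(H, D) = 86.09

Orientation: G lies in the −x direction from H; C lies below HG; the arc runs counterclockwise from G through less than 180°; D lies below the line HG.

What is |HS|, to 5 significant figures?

71.269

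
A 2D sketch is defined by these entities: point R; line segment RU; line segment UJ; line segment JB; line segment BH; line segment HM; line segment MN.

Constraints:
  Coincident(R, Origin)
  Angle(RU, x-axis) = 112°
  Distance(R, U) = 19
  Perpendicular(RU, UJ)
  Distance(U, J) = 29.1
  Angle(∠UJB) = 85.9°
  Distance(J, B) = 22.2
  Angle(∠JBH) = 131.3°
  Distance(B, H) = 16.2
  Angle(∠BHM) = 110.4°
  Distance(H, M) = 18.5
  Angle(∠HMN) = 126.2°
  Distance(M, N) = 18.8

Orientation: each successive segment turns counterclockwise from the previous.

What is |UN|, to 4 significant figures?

3.970

R is at the origin; RU runs at 112.0° with length 19.0, so U = (-7.118, 17.62). The perpendicularity gives UJ at right angles to RU, so UJ runs at -158.0°; with |UJ| = 29.1, J = (-34.10, 6.715). ∠UJB = 85.9° gives JB at -63.90° from the x-axis; with |JB| = 22.2, B = (-24.33, -13.22). ∠JBH = 131.3° gives BH at -15.20° from the x-axis; with |BH| = 16.2, H = (-8.699, -17.47). ∠BHM = 110.4° gives HM at 54.40° from the x-axis; with |HM| = 18.5, M = (2.071, -2.426). ∠HMN = 126.2° gives MN at 108.2° from the x-axis; with |MN| = 18.8, N = (-3.801, 15.43). Then |UN| = |N − U| = 3.970.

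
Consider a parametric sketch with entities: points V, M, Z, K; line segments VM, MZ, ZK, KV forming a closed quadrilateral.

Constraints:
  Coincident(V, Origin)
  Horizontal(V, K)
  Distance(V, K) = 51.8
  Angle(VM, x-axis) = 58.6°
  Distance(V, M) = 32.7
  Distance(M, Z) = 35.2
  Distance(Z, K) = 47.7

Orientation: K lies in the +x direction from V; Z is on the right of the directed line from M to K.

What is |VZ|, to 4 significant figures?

6.574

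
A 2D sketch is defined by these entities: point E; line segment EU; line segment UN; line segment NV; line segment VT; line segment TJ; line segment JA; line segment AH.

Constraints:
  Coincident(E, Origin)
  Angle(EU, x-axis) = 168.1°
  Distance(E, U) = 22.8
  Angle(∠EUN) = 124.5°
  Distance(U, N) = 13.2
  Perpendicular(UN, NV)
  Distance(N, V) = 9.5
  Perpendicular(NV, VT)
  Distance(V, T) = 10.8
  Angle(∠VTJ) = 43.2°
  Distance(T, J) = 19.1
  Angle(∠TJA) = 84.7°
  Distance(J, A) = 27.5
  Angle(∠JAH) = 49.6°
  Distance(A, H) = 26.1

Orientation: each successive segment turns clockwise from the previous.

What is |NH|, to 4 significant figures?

18.03

∠TJA = 84.7° gives JA at 60.50° from the x-axis; with |JA| = 27.5, A = (-18.34, 42.33). ∠JAH = 49.6° gives AH at -69.90° from the x-axis; with |AH| = 26.1, H = (-9.372, 17.82). Then |NH| = |H − N| = 18.03.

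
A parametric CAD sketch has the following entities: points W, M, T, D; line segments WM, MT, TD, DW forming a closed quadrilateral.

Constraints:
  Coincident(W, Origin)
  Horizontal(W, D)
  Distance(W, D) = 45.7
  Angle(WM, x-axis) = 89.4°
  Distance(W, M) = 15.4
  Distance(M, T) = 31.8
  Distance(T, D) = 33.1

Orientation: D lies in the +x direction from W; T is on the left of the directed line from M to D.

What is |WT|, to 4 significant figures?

40.81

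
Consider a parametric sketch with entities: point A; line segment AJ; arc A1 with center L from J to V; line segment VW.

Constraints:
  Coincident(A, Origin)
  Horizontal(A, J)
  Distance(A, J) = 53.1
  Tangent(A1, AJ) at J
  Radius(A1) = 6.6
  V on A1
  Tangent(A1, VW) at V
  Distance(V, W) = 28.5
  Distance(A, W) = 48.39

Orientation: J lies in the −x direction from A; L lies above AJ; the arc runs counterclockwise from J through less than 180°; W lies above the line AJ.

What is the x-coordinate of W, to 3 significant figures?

-37.1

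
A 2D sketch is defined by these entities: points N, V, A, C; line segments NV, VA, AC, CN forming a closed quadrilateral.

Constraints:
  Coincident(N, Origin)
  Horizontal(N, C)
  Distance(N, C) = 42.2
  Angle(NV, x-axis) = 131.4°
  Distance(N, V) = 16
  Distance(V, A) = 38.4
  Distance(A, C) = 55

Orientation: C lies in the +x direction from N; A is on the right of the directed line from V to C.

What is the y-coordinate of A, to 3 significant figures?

-26.1

Checks: NV at 131.4° ✓; |VA| = 38.40 ✓; |AC| = 55.00 ✓.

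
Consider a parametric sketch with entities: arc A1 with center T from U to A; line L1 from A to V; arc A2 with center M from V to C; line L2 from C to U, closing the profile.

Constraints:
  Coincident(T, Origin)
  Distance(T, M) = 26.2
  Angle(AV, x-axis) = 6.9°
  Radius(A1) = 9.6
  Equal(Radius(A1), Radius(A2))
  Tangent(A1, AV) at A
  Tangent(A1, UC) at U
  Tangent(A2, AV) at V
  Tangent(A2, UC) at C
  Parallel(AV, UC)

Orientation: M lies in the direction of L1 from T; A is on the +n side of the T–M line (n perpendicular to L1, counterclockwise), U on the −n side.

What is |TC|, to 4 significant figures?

27.90

The slot axis is L1's direction at 6.9°, so u = (cos 6.9°, sin 6.9°) = (0.9928, 0.1201) and n = (−sin 6.9°, cos 6.9°) = (-0.1201, 0.9928). T is at the origin and M lies 26.2 along u from T, so M = 26.2·u = (26.01, 3.148). Tangency of A1 to both parallel lines with radius 9.6 puts A and U at T ± 9.6·n: A = (-1.153, 9.530), U = (1.153, -9.530). Equal radii place V and C the same way about M: V = M + 9.6·n = (24.86, 12.68), C = M − 9.6·n = (27.16, -6.383). Then |TC| = |C − T| = 27.90.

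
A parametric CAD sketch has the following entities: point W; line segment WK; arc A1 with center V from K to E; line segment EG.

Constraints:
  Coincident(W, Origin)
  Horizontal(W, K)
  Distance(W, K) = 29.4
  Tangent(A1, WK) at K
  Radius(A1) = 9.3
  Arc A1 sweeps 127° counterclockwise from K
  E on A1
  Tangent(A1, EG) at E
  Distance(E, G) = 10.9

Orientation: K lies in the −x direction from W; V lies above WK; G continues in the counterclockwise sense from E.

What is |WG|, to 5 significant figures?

37.029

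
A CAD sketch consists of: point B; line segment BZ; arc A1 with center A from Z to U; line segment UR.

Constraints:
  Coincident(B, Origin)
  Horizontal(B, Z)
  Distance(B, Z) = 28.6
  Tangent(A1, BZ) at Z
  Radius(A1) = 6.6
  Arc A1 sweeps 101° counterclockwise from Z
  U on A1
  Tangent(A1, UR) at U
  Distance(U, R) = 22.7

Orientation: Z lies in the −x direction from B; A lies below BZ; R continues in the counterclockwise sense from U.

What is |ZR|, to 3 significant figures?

30.2

B is at the origin; BZ is horizontal with |BZ| = 28.6 and Z on the −x side, so Z = (-28.6, 0.00). Tangency of A1 to BZ means the radius AZ is perpendicular to BZ, so A = Z + (0, -6.6) = (-28.6, -6.60). On A1, Z sits at bearing 90° from A; a 101° counterclockwise sweep puts U at bearing 191°, so U = A + 6.6·(cos 191°, sin 191°) = (-35.1, -7.86). Since A1 is tangent to UR there, AU ⟂ UR, so UR runs along (−sin 191°, cos 191°); with |UR| = 22.7, R = (-30.7, -30.1). Then |ZR| = |R − Z| = 30.2.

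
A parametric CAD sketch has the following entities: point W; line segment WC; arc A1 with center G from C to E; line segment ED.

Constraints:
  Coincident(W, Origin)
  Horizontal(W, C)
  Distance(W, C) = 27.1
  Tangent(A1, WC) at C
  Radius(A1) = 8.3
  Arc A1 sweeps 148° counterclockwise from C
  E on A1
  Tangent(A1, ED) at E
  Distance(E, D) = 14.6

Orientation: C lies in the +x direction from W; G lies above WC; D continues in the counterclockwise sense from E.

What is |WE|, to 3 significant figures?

35.0

W is at the origin; WC is horizontal with |WC| = 27.1 and C on the +x side, so C = (27.1, 0.00). A1 meets WC tangentially, so GC is at right angles to WC, so G = C + (0, 8.3) = (27.1, 8.30). On A1, C sits at bearing -90° from G; a 148° counterclockwise sweep puts E at bearing 58°, so E = G + 8.3·(cos 58°, sin 58°) = (31.5, 15.3). Then |WE| = |E − W| = 35.0.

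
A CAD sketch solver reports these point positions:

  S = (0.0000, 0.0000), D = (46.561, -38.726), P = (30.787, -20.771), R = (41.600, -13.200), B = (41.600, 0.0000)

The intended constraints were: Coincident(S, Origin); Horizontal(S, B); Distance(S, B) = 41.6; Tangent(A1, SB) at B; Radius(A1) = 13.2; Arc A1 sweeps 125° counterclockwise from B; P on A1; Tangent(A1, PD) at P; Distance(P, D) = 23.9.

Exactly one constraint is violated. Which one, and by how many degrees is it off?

Tangent(A1, PD) at P — off by 6.30°.

S = (0.00, 0.00) ✓; S.y = 0.00, B.y = 0.00 ✓; |SB| = 41.60 ✓; ∠(RB, BS) = 90.00° ✓; |RB| = 13.20 ✓; bearing(R→P) − bearing(R→B) = 125.0° ✓; |RP| = 13.20 ✓; ∠(RP, PD) = 83.70° ✗; |PD| = 23.90 ✓.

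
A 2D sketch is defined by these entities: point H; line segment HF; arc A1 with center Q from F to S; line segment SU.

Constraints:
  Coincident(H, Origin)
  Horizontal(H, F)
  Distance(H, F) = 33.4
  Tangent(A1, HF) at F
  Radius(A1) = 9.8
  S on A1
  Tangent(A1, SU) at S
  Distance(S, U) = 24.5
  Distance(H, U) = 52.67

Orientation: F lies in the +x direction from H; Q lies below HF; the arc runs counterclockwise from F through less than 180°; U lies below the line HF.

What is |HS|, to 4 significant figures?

29.47

Checks: |QS| = 9.800 ✓; ∠(QS, SU) = 90.00° ✓; |SU| = 24.50 ✓; |HU| = 52.67 ✓.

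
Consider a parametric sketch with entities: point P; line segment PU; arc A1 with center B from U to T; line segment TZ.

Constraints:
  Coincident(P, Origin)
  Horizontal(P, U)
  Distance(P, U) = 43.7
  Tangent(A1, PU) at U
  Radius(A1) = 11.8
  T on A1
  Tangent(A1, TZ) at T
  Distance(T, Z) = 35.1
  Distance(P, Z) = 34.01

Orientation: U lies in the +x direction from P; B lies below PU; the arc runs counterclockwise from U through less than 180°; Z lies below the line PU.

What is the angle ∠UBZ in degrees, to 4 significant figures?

122.4°

P is at the origin; P and U share the same y with |PU| = 43.7 and U on the +x side, so U = (43.70, 0.000). Since A1 is tangent to PU there, BU ⟂ PU, so B = U + (0, -11.8) = (43.70, -11.80). Since BT ⟂ TZ (tangency), |BZ| = √(11.8² + 35.1²) = 37.03 regardless of where T sits on A1. So Z lies on both circle(P, 34.01) and circle(B, 37.03); the below-PU intersection is Z = (12.44, -31.65). T is the foot of the tangent from Z: T = (34.53, -4.374).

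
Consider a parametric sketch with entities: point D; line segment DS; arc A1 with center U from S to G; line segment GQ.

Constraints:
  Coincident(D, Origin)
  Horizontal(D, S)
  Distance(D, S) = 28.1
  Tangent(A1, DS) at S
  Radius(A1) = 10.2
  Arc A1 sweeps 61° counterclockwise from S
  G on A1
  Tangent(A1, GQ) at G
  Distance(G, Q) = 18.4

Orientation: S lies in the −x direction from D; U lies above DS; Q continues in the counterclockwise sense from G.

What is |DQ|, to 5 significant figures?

23.685

On A1, S sits at bearing -90° from U; a 61° counterclockwise sweep puts G at bearing -29°, so G = U + 10.2·(cos -29°, sin -29°) = (-19.179, 5.2549). Tangency of A1 to GQ means the radius UG is perpendicular to GQ, so GQ runs along (−sin -29°, cos -29°); with |GQ| = 18.4, Q = (-10.258, 21.348). Then |DQ| = |Q − D| = 23.685.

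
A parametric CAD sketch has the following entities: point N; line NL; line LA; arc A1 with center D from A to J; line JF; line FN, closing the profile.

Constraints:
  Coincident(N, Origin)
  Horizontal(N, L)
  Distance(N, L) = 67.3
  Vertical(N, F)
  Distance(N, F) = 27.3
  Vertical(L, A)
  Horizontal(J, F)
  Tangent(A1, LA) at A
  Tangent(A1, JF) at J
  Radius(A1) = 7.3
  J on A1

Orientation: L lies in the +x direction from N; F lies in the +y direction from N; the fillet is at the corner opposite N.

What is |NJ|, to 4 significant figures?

65.92

N is at the origin; NL is horizontal with |NL| = 67.3 and L on the +x side, so L = (67.30, 0.000). N and F share the same x with |NF| = 27.3 and F on the +y side, so F = (0.000, 27.30). The virtual corner opposite N is at (67.30, 27.30). A1 meets LA tangentially, so DA is at right angles to LA and tangency of A1 to JF means the radius DJ is perpendicular to JF, with radius 7.3, so the center D sits 7.3 in from both sides at D = (60.00, 20.00). That places the tangent points at A = (67.30, 20.00) on LA and J = (60.00, 27.30) on JF. Then |NJ| = |J − N| = 65.92.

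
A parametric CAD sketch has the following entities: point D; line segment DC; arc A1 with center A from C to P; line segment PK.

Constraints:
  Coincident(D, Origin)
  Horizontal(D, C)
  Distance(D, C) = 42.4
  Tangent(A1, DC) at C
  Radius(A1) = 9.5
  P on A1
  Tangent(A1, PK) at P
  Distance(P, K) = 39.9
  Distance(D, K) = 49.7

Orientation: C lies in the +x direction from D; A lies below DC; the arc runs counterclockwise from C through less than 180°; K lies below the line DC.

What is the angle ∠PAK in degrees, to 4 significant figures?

76.61°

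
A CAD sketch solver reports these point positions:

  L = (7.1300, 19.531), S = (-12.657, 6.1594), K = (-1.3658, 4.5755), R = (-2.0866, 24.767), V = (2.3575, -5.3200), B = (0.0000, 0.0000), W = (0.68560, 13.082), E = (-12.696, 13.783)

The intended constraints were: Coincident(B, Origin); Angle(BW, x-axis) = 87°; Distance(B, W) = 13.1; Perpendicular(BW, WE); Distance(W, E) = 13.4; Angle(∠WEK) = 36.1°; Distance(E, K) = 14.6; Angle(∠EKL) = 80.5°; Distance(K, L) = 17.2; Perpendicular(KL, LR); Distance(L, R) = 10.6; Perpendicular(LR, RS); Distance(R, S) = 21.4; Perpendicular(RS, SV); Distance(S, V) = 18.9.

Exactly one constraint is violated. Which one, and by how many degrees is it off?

Perpendicular(RS, SV) — off by 7.80°.

B = (0.00, 0.00) ✓; BW at 87.00° ✓; |BW| = 13.10 ✓; ∠(BW, WE) = 90.00° ✓; |WE| = 13.40 ✓; ∠WEK = 36.10° ✓; |EK| = 14.60 ✓; ∠EKL = 80.50° ✓; |KL| = 17.20 ✓; ∠(KL, LR) = 90.00° ✓; |LR| = 10.60 ✓; ∠(LR, RS) = 90.00° ✓; |RS| = 21.40 ✓; ∠(RS, SV) = 82.20° ✗; |SV| = 18.90 ✓.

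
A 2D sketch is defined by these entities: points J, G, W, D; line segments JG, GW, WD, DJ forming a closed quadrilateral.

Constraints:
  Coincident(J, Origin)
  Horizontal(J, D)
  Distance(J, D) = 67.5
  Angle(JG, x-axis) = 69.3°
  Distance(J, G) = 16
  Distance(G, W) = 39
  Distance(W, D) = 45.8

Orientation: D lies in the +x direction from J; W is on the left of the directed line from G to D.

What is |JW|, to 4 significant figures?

52.63

J is at the origin; JD is horizontal with |JD| = 67.5 and D in +x, so D = (67.5, 0). JG runs at 69.3° with |JG| = 16.0, so G = (5.656, 14.97). W is determined by |GW| = 39.0 and |WD| = 45.8 together: it lies at the intersection of circle(G, 39.0) and circle(D, 45.8). With |GD| = 63.63, the foot of the radical line on GD is 27.28 from G and the perpendicular offset is √(39.0² − 27.28²) = 27.87. Taking the left-of-GD solution: W = (38.73, 35.64).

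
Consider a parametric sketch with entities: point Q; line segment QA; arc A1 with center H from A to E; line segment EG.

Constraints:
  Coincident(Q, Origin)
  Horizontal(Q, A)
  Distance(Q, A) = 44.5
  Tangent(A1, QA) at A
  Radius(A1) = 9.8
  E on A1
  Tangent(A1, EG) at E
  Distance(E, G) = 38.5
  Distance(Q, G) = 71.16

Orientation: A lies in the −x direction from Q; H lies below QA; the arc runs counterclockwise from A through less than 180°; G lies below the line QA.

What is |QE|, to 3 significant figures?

55.3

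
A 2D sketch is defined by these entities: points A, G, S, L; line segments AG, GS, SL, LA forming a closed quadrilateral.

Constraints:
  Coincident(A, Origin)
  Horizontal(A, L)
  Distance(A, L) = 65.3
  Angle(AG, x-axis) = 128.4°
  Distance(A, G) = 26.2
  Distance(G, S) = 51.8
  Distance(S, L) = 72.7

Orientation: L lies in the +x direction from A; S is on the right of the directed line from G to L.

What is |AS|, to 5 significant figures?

29.097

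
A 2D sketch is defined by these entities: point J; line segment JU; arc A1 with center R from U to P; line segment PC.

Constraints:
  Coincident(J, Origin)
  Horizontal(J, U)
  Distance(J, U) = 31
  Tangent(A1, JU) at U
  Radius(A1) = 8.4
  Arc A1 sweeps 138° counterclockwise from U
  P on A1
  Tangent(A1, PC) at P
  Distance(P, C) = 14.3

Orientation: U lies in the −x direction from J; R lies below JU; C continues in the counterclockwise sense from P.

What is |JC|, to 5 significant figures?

35.522

On A1, U sits at bearing 90° from R; a 138° counterclockwise sweep puts P at bearing 228°, so P = R + 8.4·(cos 228°, sin 228°) = (-36.621, -14.642). The tangent condition forces RP to be normal to PC, so PC runs along (−sin 228°, cos 228°); with |PC| = 14.3, C = (-25.994, -24.211). Then |JC| = |C − J| = 35.522.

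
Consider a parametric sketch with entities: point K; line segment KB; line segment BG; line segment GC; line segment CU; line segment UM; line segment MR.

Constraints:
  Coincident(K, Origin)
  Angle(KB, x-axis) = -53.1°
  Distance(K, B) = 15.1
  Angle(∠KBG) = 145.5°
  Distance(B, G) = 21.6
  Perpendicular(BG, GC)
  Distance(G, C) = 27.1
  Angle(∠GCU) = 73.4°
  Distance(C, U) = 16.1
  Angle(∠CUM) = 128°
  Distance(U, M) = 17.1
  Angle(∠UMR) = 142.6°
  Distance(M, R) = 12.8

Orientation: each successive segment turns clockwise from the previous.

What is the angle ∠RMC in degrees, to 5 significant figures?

117.44°

K is at the origin; KB runs at -53.1° with length 15.1, so B = (9.0663, -12.075). ∠KBG = 145.5° gives BG at -87.600° from the x-axis; with |BG| = 21.6, G = (9.9709, -33.656). BG is perpendicular to GC, so GC runs at -177.60°; with |GC| = 27.1, C = (-17.105, -34.791). ∠GCU = 73.4° gives CU at 75.800° from the x-axis; with |CU| = 16.1, U = (-13.156, -19.183). ∠CUM = 128.0° gives UM at 23.800° from the x-axis; with |UM| = 17.1, M = (2.4899, -12.282). ∠UMR = 142.6° gives MR at -13.600° from the x-axis; with |MR| = 12.8, R = (14.931, -15.292). Then cos ∠RMC = MR·MC / (|MR||MC|), giving 117.44°.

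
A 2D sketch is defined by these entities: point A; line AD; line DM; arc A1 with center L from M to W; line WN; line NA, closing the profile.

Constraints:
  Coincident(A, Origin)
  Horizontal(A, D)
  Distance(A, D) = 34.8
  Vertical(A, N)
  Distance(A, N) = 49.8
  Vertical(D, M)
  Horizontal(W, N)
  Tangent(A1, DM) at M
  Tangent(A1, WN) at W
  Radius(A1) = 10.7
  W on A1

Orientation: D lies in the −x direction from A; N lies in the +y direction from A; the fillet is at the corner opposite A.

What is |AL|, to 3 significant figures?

45.9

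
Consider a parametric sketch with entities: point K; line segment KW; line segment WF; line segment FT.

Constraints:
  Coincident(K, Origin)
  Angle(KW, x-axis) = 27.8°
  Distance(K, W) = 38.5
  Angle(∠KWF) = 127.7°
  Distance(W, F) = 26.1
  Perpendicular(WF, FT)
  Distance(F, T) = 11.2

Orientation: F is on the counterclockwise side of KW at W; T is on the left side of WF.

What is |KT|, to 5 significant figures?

53.250

∠KWF = 127.7°, so WF runs at 27.8° + (180° − 127.7°) = 80.100° from the x-axis; with |WF| = 26.1, F = W + 26.1·(cos 80.100°, sin 80.100°) = (38.544, 43.667). WF ⟂ FT; with |FT| = 11.2 on the left of WF, T = F + 11.2·(-0.98511, 0.17193) = (27.510, 45.593). Then |KT| = |T − K| = 53.250.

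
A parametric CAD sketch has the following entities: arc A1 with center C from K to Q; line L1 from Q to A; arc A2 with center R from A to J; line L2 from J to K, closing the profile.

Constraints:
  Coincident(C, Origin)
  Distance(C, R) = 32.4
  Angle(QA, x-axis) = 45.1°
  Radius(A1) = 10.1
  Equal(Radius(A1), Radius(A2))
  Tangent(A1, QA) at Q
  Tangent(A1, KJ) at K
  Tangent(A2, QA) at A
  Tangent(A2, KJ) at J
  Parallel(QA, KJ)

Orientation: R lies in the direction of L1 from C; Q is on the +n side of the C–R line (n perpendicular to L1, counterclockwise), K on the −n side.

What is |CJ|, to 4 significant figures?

33.94

The slot axis is L1's direction at 45.1°, so u = (cos 45.1°, sin 45.1°) = (0.7059, 0.7083) and n = (−sin 45.1°, cos 45.1°) = (-0.7083, 0.7059). C is at the origin and R lies 32.4 along u from C, so R = 32.4·u = (22.87, 22.95). Tangency of A1 to both parallel lines with radius 10.1 puts Q and K at C ± 10.1·n: Q = (-7.154, 7.129), K = (7.154, -7.129). Equal radii place A and J the same way about R: A = R + 10.1·n = (15.72, 30.08), J = R − 10.1·n = (30.02, 15.82). Then |CJ| = |J − C| = 33.94.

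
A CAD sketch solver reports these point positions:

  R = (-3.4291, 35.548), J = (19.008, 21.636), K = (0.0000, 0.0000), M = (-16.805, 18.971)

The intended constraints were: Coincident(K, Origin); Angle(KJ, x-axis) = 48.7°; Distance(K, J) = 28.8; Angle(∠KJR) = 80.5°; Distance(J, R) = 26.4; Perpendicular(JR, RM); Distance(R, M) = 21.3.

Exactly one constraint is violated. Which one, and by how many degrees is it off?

Perpendicular(JR, RM) — off by 7.10°.

K = (0.00, 0.00) ✓; KJ at 48.70° ✓; |KJ| = 28.80 ✓; ∠KJR = 80.50° ✓; |JR| = 26.40 ✓; ∠(JR, RM) = 82.90° ✗; |RM| = 21.30 ✓.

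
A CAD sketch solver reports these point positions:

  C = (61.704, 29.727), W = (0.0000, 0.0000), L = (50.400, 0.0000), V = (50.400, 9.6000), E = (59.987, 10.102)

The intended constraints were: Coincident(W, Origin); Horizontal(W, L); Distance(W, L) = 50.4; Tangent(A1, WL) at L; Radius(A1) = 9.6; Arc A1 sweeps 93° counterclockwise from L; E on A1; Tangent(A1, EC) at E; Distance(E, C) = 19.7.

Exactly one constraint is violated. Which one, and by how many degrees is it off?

Tangent(A1, EC) at E — off by 8.00°.

W = (0.00, 0.00) ✓; W.y = 0.00, L.y = 0.00 ✓; |WL| = 50.40 ✓; ∠(VL, LW) = 90.00° ✓; |VL| = 9.600 ✓; bearing(V→E) − bearing(V→L) = 93.00° ✓; |VE| = 9.600 ✓; ∠(VE, EC) = 98.00° ✗; |EC| = 19.70 ✓.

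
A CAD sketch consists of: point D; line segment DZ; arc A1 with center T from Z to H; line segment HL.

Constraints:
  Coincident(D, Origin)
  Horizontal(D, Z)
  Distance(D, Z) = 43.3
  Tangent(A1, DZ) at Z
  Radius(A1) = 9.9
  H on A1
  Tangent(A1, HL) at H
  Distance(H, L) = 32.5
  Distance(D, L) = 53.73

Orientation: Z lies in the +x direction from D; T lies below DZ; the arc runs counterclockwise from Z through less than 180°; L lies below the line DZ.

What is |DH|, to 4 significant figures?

34.81

D is at the origin; D and Z share the same y with |DZ| = 43.3 and Z on the +x side, so Z = (43.30, 0.000). A1 meets DZ tangentially, so TZ is at right angles to DZ, so T = Z + (0, -9.9) = (43.30, -9.900). Since TH ⟂ HL (tangency), |TL| = √(9.9² + 32.5²) = 33.97 regardless of where H sits on A1. So L lies on both circle(D, 53.73) and circle(T, 33.97); the below-DZ intersection is L = (33.12, -42.31). H is the foot of the tangent from L: H = (33.40, -9.813).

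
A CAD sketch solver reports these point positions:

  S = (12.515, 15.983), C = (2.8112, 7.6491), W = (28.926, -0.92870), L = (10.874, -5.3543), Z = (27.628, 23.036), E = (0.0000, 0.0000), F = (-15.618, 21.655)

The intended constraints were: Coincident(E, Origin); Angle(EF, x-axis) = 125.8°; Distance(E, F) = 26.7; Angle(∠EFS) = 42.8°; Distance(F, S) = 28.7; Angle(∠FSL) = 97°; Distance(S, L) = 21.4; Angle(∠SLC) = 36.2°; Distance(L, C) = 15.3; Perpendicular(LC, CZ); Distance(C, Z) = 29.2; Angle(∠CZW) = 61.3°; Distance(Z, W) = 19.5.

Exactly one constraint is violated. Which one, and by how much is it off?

Distance(Z, W) = 19.5 — off by 4.50.

E = (0.00, 0.00) ✓; EF at 125.8° ✓; |EF| = 26.70 ✓; ∠EFS = 42.80° ✓; |FS| = 28.70 ✓; ∠FSL = 97.00° ✓; |SL| = 21.40 ✓; ∠SLC = 36.20° ✓; |LC| = 15.30 ✓; ∠(LC, CZ) = 90.00° ✓; |CZ| = 29.20 ✓; ∠CZW = 61.30° ✓; |ZW| = 24.00 ✗.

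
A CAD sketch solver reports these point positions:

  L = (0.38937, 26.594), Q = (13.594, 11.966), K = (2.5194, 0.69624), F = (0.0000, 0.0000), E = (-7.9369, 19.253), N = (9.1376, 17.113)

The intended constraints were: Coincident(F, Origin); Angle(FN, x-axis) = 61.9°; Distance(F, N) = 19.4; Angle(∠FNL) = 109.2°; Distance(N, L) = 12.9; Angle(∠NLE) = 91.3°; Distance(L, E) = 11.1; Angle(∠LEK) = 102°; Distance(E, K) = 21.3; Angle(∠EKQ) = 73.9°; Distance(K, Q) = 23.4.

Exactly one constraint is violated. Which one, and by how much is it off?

Distance(K, Q) = 23.4 — off by 7.60.

F = (0.00, 0.00) ✓; FN at 61.90° ✓; |FN| = 19.40 ✓; ∠FNL = 109.2° ✓; |NL| = 12.90 ✓; ∠NLE = 91.30° ✓; |LE| = 11.10 ✓; ∠LEK = 102.0° ✓; |EK| = 21.30 ✓; ∠EKQ = 73.90° ✓; |KQ| = 15.80 ✗.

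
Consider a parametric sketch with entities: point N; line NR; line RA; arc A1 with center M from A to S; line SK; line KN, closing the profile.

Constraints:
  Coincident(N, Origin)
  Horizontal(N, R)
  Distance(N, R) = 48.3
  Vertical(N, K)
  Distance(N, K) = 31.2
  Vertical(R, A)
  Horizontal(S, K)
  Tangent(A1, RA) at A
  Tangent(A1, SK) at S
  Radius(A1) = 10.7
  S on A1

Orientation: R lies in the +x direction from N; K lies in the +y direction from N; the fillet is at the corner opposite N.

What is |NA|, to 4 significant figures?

52.47

N is at the origin; NR is horizontal with |NR| = 48.3 and R on the +x side, so R = (48.30, 0.000). NK is vertical with |NK| = 31.2 and K on the +y side, so K = (0.000, 31.20). The virtual corner opposite N is at (48.30, 31.20). The tangent condition forces MA to be normal to RA and A1 meets SK tangentially, so MS is at right angles to SK, with radius 10.7, so the center M sits 10.7 in from both sides at M = (37.60, 20.50). That places the tangent points at A = (48.30, 20.50) on RA and S = (37.60, 31.20) on SK. Then |NA| = |A − N| = 52.47.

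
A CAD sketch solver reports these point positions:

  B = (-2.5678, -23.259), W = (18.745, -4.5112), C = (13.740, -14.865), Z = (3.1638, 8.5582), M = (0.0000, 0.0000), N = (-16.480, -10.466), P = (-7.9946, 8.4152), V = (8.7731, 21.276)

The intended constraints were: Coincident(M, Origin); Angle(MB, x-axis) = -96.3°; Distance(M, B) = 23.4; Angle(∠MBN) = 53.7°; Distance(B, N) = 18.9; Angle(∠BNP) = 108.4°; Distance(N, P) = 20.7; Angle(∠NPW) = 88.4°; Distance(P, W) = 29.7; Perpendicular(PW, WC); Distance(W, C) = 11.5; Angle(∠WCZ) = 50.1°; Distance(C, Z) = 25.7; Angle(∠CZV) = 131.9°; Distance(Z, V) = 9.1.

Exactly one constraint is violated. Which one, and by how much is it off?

Distance(Z, V) = 9.1 — off by 4.80.

M = (0.00, 0.00) ✓; MB at -96.30° ✓; |MB| = 23.40 ✓; ∠MBN = 53.70° ✓; |BN| = 18.90 ✓; ∠BNP = 108.4° ✓; |NP| = 20.70 ✓; ∠NPW = 88.40° ✓; |PW| = 29.70 ✓; ∠(PW, WC) = 90.00° ✓; |WC| = 11.50 ✓; ∠WCZ = 50.10° ✓; |CZ| = 25.70 ✓; ∠CZV = 131.9° ✓; |ZV| = 13.90 ✗.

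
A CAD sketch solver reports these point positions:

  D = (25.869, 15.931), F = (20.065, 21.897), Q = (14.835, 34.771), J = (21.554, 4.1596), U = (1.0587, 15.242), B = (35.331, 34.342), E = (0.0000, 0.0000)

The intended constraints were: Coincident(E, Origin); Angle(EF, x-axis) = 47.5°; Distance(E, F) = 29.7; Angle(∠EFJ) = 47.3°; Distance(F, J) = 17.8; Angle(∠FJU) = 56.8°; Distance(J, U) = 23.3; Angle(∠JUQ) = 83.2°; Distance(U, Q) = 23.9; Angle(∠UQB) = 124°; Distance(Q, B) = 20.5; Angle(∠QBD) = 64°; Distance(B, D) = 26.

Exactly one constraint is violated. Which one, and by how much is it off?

Distance(B, D) = 26 — off by 5.30.

E = (0.00, 0.00) ✓; EF at 47.50° ✓; |EF| = 29.70 ✓; ∠EFJ = 47.30° ✓; |FJ| = 17.80 ✓; ∠FJU = 56.80° ✓; |JU| = 23.30 ✓; ∠JUQ = 83.20° ✓; |UQ| = 23.90 ✓; ∠UQB = 124.0° ✓; |QB| = 20.50 ✓; ∠QBD = 64.00° ✓; |BD| = 20.70 ✗.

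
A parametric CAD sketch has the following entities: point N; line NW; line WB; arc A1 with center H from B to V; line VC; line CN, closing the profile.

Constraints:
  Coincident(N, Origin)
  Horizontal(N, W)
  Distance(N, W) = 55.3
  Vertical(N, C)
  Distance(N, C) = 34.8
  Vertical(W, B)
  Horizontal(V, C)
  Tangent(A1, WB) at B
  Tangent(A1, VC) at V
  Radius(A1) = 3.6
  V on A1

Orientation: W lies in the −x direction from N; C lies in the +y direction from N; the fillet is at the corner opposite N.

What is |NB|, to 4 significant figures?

63.49

N is at the origin; N and W share the same y with |NW| = 55.3 and W on the −x side, so W = (-55.30, 0.000). N and C share the same x with |NC| = 34.8 and C on the +y side, so C = (0.000, 34.80). The virtual corner opposite N is at (-55.30, 34.80). The tangent condition forces HB to be normal to WB and since A1 is tangent to VC there, HV ⟂ VC, with radius 3.6, so the center H sits 3.6 in from both sides at H = (-51.70, 31.20). That places the tangent points at B = (-55.30, 31.20) on WB and V = (-51.70, 34.80) on VC. Then |NB| = |B − N| = 63.49.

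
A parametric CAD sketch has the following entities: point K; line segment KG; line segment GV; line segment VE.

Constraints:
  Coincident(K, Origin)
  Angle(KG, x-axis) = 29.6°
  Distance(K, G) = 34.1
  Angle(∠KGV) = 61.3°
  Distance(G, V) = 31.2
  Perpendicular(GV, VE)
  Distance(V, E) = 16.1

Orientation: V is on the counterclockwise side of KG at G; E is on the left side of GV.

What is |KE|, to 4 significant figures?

20.26

K is at the origin; KG runs at 29.6° with length 34.1, so G = 34.1·(cos 29.6°, sin 29.6°) = (29.65, 16.84). ∠KGV = 61.3°, so GV runs at 29.6° + (180° − 61.3°) = 148.3° from the x-axis; with |GV| = 31.2, V = G + 31.2·(cos 148.3°, sin 148.3°) = (3.104, 33.24). GV ⟂ VE; with |VE| = 16.1 on the left of GV, E = V + 16.1·(-0.5255, -0.8508) = (-5.356, 19.54). Then |KE| = |E − K| = 20.26.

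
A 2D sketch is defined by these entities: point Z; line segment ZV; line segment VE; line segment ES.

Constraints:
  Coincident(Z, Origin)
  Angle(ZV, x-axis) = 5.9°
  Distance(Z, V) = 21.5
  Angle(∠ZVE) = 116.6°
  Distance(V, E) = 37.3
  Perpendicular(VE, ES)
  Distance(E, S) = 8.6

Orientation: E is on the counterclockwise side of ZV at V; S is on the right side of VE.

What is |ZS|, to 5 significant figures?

54.556

Z is at the origin; ZV runs at 5.9° with length 21.5, so V = 21.5·(cos 5.9°, sin 5.9°) = (21.386, 2.2100). ∠ZVE = 116.6°, so VE runs at 5.9° + (180° − 116.6°) = 69.300° from the x-axis; with |VE| = 37.3, E = V + 37.3·(cos 69.300°, sin 69.300°) = (34.571, 37.102). VE is perpendicular to ES; with |ES| = 8.6 on the right of VE, S = E + 8.6·(0.93544, -0.35347) = (42.616, 34.062). Then |ZS| = |S − Z| = 54.556.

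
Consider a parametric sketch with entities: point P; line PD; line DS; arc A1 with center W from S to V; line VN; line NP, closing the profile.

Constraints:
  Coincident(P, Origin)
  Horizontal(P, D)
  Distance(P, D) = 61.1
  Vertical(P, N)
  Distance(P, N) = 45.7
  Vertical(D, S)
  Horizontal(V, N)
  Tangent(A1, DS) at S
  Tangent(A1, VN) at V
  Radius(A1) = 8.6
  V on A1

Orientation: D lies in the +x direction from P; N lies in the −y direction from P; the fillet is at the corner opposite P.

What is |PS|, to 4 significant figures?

71.48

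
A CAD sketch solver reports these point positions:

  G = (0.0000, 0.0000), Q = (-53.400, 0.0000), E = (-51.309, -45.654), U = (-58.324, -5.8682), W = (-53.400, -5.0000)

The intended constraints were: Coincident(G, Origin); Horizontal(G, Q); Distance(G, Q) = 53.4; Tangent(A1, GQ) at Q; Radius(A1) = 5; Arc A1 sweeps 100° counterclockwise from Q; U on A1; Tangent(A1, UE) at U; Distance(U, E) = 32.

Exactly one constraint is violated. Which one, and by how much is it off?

Distance(U, E) = 32 — off by 8.40.

G = (0.00, 0.00) ✓; G.y = 0.00, Q.y = 0.00 ✓; |GQ| = 53.40 ✓; ∠(WQ, QG) = 90.00° ✓; |WQ| = 5.000 ✓; bearing(W→U) − bearing(W→Q) = 100.0° ✓; |WU| = 5.000 ✓; ∠(WU, UE) = 90.00° ✓; |UE| = 40.40 ✗.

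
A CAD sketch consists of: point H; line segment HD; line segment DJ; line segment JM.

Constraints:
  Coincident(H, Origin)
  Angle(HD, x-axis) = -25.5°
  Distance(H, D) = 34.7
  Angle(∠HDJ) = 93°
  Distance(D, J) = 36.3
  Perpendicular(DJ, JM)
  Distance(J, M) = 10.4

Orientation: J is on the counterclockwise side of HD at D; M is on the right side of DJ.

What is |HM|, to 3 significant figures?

59.0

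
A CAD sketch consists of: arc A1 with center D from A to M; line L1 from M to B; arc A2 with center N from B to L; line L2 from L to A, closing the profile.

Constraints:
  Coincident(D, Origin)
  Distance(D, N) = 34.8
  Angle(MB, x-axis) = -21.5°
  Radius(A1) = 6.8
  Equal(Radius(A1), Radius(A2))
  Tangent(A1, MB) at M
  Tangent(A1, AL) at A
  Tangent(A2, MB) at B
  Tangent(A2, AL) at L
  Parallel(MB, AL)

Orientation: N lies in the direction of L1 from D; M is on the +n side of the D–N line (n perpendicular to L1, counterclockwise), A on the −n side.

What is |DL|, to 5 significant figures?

35.458

Tangency of A1 to both parallel lines with radius 6.8 puts M and A at D ± 6.8·n: M = (2.4922, 6.3268), A = (-2.4922, -6.3268). Equal radii place B and L the same way about N: B = N + 6.8·n = (34.871, -6.4274), L = N − 6.8·n = (29.886, -19.081). Then |DL| = |L − D| = 35.458.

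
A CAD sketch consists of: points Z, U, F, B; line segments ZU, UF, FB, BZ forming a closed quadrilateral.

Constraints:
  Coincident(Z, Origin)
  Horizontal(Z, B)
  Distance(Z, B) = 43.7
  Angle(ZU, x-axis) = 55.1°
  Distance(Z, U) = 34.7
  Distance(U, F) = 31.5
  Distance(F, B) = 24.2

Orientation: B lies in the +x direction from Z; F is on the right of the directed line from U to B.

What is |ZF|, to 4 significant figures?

19.93

Checks: |UF| = 31.50 ✓; |FB| = 24.20 ✓.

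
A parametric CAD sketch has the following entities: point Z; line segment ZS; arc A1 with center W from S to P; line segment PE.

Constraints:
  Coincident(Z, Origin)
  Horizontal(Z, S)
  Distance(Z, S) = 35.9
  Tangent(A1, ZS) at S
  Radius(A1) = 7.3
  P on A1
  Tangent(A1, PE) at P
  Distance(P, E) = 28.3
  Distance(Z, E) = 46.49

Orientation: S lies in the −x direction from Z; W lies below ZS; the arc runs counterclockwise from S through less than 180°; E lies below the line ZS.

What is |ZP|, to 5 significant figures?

43.716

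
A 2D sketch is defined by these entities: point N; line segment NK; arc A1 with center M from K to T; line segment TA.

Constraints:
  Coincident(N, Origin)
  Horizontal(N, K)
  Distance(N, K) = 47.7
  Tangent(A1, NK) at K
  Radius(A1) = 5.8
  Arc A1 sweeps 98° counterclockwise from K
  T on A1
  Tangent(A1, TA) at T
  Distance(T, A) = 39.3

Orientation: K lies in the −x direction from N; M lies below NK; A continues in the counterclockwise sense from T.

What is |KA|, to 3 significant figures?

45.5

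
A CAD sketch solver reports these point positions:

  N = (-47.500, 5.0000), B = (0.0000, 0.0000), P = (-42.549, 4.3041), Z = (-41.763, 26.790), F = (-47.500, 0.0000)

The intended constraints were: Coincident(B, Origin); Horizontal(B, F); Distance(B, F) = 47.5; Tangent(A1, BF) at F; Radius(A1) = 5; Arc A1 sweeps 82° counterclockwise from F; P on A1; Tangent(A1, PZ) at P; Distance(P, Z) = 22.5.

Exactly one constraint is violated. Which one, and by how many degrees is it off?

Tangent(A1, PZ) at P — off by 6.00°.

B = (0.00, 0.00) ✓; B.y = 0.00, F.y = 0.00 ✓; |BF| = 47.50 ✓; ∠(NF, FB) = 90.00° ✓; |NF| = 5.000 ✓; bearing(N→P) − bearing(N→F) = 82.00° ✓; |NP| = 5.000 ✓; ∠(NP, PZ) = 84.00° ✗; |PZ| = 22.50 ✓.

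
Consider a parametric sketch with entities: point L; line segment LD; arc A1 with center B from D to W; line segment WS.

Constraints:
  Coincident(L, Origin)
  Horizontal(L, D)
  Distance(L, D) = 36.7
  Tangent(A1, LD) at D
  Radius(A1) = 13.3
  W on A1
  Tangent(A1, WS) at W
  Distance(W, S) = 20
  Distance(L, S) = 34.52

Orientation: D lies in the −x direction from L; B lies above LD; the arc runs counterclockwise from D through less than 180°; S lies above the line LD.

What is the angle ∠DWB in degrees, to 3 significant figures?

52.6°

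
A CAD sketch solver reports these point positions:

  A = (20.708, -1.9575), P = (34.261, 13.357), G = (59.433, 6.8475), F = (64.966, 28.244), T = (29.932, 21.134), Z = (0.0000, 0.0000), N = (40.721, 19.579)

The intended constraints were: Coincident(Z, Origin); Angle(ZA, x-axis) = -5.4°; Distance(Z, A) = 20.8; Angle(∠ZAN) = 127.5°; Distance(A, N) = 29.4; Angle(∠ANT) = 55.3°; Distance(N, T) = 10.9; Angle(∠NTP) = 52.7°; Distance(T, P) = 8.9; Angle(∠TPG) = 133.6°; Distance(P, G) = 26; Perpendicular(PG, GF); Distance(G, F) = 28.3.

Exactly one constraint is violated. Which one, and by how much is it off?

Distance(G, F) = 28.3 — off by 6.20.

Z = (0.00, 0.00) ✓; ZA at -5.400° ✓; |ZA| = 20.80 ✓; ∠ZAN = 127.5° ✓; |AN| = 29.40 ✓; ∠ANT = 55.30° ✓; |NT| = 10.90 ✓; ∠NTP = 52.70° ✓; |TP| = 8.901 ✓; ∠TPG = 133.6° ✓; |PG| = 26.00 ✓; ∠(PG, GF) = 90.00° ✓; |GF| = 22.10 ✗.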